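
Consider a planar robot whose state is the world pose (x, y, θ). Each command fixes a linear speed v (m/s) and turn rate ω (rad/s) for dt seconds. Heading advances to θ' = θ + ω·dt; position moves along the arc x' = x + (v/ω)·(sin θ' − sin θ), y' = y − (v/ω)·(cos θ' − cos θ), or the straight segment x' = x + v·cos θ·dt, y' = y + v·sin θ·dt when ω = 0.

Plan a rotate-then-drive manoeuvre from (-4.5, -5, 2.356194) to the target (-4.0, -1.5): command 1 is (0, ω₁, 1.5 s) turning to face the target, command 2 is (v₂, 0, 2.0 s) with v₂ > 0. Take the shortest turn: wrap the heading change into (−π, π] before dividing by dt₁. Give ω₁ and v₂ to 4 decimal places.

heading to target = atan2(-1.5−-5, -4−-4.5) = 1.4289
Δθ = wrap(1.4289 − 2.3562) = -0.9273; ω₁ = Δθ/dt₁ = -0.6182
distance = √((-4−-4.5)² + (-1.5−-5)²) = 3.5355; v₂ = distance/dt₂ = 1.7678

ω₁ = -0.6182, v₂ = 1.7678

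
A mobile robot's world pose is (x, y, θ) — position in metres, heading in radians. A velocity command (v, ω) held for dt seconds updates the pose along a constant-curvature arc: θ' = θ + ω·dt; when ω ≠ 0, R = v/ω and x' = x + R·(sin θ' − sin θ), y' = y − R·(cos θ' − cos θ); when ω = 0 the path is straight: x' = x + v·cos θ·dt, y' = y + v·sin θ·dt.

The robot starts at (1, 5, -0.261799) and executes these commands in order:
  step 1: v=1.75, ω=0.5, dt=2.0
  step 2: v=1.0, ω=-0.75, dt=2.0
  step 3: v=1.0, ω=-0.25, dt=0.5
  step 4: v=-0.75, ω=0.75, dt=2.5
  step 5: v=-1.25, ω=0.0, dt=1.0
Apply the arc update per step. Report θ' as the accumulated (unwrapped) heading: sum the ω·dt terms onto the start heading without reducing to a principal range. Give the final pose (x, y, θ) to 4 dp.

step 1: θ'=0.7382 (R=3.5000) → pose (4.2612, 5.7919, 0.7382)
step 2: θ'=-0.7618 (R=-1.3333) → pose (6.0788, 5.7704, -0.7618)
step 3: θ'=-0.8868 (R=-4.0000) → pose (6.4181, 5.4036, -0.8868)
step 4: θ'=0.9882 (R=-1.0000) → pose (4.8080, 5.3219, 0.9882)
step 5: θ'=0.9882 (straight) → pose (4.1203, 4.2781, 0.9882)

(4.1203, 4.2781, 0.9882)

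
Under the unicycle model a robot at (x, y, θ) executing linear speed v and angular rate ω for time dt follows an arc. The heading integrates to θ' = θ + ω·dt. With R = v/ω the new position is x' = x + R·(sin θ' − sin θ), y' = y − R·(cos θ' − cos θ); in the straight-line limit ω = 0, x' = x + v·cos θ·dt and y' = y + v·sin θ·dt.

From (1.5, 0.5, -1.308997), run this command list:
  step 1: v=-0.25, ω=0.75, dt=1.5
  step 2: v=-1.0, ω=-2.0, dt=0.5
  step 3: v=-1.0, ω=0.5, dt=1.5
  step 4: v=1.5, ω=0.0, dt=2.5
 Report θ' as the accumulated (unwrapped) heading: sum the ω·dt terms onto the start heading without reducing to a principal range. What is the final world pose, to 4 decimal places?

(3.2585, 0.5276, -0.4340)

step 1: θ'=-0.1840 (R=-0.3333) → pose (1.2390, 0.7414, -0.1840)
step 2: θ'=-1.1840 (R=0.5000) → pose (0.8674, 1.0444, -1.1840)
step 3: θ'=-0.4340 (R=-2.0000) → pose (-0.1438, 2.1045, -0.4340)
step 4: θ'=-0.4340 (straight) → pose (3.2585, 0.5276, -0.4340)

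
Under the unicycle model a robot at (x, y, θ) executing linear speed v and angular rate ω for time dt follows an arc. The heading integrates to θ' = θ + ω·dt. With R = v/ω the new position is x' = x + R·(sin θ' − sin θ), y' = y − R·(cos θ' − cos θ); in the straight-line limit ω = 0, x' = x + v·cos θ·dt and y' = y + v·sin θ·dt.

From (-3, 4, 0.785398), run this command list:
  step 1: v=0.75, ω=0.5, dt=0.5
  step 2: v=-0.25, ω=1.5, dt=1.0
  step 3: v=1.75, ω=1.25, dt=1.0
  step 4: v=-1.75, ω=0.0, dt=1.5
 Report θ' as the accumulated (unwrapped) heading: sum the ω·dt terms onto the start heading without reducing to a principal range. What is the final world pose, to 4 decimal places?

step 1: θ'=1.0354 (R=1.5000) → pose (-2.7706, 4.2954, 1.0354)
step 2: θ'=2.5354 (R=-0.1667) → pose (-2.7222, 4.0734, 2.5354)
step 3: θ'=3.7854 (R=1.4000) → pose (-4.3602, 4.0426, 3.7854)
step 4: θ'=3.7854 (straight) → pose (-2.2606, 5.6182, 3.7854)

(-2.2606, 5.6182, 3.7854)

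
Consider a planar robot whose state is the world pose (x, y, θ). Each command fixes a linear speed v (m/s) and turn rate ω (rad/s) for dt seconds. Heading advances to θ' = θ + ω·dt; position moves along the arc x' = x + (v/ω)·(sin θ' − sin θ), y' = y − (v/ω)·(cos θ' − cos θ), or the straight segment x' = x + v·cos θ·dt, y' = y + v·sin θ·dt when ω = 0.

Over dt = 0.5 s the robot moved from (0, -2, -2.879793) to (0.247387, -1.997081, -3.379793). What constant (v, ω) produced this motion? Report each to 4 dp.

Δθ = -3.379793 − -2.879793 = -0.500000
ω = Δθ/dt = -0.500000/0.5 = -1.0000
R = Δx/(sin θ' − sin θ) = 0.5000
v = R·ω = 0.5000·-1.0000 = -0.5000

v = -0.5000, ω = -1.0000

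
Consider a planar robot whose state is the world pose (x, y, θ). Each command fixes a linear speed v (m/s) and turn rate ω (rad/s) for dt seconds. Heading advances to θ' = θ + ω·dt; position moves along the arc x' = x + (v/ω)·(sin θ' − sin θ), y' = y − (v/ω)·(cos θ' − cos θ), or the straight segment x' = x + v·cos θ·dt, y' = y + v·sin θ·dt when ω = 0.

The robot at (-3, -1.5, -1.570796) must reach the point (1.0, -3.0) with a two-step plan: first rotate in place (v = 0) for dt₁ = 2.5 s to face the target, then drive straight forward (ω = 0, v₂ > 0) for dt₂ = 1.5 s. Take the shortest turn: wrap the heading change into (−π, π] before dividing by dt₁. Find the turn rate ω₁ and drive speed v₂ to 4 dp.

ω₁ = 0.4848, v₂ = 2.8480

heading to target = atan2(-3−-1.5, 1−-3) = -0.3588
Δθ = wrap(-0.3588 − -1.5708) = 1.2120; ω₁ = Δθ/dt₁ = 0.4848
distance = √((1−-3)² + (-3−-1.5)²) = 4.2720; v₂ = distance/dt₂ = 2.8480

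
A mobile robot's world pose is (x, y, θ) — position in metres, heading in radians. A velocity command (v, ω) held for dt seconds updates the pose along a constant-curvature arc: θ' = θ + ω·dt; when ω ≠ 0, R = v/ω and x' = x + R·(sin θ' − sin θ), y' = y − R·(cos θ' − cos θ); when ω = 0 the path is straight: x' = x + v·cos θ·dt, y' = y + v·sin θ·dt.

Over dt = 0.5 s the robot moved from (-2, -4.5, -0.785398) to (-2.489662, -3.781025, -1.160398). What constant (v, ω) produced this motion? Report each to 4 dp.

Δθ = -1.160398 − -0.785398 = -0.375000
ω = Δθ/dt = -0.375000/0.5 = -0.7500
R = −Δy/(cos θ' − cos θ) = 2.3333
v = R·ω = 2.3333·-0.7500 = -1.7500

v = -1.7500, ω = -0.7500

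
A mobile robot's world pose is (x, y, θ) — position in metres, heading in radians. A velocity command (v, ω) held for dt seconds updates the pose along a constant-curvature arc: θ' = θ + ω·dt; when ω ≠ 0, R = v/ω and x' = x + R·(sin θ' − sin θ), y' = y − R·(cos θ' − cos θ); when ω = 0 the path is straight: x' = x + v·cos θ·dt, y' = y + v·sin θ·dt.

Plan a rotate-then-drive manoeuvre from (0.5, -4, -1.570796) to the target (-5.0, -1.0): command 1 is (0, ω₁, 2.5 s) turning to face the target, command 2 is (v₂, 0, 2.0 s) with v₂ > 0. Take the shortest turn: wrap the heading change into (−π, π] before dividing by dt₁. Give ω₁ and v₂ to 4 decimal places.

heading to target = atan2(-1−-4, -5−0.5) = 2.6422
Δθ = wrap(2.6422 − -1.5708) = -2.0701; ω₁ = Δθ/dt₁ = -0.8281
distance = √((-5−0.5)² + (-1−-4)²) = 6.2650; v₂ = distance/dt₂ = 3.1325

ω₁ = -0.8281, v₂ = 3.1325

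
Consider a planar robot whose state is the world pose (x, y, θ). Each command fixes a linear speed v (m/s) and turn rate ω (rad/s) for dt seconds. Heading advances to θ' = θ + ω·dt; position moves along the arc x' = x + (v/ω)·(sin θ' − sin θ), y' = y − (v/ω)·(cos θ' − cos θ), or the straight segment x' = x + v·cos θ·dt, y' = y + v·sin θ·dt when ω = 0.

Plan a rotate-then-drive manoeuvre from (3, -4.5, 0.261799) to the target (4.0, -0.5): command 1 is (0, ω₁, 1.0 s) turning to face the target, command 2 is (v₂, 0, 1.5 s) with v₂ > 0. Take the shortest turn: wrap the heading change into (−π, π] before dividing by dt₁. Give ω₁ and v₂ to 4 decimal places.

ω₁ = 1.0640, v₂ = 2.7487

heading to target = atan2(-0.5−-4.5, 4−3) = 1.3258
Δθ = wrap(1.3258 − 0.2618) = 1.0640; ω₁ = Δθ/dt₁ = 1.0640
distance = √((4−3)² + (-0.5−-4.5)²) = 4.1231; v₂ = distance/dt₂ = 2.7487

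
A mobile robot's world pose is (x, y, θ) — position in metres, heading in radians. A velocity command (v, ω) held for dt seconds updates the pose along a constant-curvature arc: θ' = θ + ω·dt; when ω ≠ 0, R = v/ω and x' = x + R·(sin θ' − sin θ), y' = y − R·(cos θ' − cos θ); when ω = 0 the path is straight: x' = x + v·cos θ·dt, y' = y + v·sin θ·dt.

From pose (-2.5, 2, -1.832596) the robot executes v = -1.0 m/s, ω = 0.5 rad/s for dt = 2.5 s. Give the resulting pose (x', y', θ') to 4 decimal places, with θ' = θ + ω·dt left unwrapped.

θ' = -1.8326 + 0.5·2.5 = -0.5826
R = v/ω = -1.0/0.5 = -2.0000
x' = -2.5 + -2.0000·(sin -0.5826 − sin -1.8326) = -3.3315
y' = 2 − -2.0000·(cos -0.5826 − cos -1.8326) = 4.1877

(-3.3315, 4.1877, -0.5826)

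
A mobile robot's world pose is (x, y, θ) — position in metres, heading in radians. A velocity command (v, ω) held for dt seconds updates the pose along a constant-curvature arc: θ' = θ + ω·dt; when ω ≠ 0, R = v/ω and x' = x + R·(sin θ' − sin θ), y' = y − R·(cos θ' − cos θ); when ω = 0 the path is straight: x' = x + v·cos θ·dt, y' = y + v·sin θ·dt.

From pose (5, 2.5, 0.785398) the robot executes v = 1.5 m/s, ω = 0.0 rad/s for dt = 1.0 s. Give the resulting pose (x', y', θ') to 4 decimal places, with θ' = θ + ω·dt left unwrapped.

θ' = 0.7854 + 0.0·1.0 = 0.7854
ω = 0 → straight: x' = 5 + 1.5·cos(0.7854)·1.0 = 6.0607
y' = 2.5 + 1.5·sin(0.7854)·1.0 = 3.5607

(6.0607, 3.5607, 0.7854)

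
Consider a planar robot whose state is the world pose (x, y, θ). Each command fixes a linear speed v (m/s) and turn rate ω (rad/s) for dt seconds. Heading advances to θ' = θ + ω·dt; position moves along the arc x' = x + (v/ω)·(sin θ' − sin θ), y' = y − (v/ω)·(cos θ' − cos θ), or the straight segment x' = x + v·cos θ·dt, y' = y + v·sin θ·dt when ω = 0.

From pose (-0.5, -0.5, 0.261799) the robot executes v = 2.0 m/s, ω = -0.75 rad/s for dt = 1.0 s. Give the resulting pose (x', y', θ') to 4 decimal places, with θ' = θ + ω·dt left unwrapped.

(1.4410, -0.7207, -0.4882)

θ' = 0.2618 + -0.75·1.0 = -0.4882
R = v/ω = 2.0/-0.75 = -2.6667
x' = -0.5 + -2.6667·(sin -0.4882 − sin 0.2618) = 1.4410
y' = -0.5 − -2.6667·(cos -0.4882 − cos 0.2618) = -0.7207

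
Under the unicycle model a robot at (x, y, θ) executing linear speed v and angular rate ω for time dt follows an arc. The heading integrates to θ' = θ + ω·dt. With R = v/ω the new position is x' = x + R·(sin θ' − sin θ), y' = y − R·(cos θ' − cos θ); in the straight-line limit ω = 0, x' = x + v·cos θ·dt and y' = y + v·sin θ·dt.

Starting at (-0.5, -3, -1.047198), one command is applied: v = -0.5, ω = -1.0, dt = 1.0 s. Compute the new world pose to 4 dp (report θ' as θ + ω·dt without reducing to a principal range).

θ' = -1.0472 + -1.0·1.0 = -2.0472
R = v/ω = -0.5/-1.0 = 0.5000
x' = -0.5 + 0.5000·(sin -2.0472 − sin -1.0472) = -0.5113
y' = -3 − 0.5000·(cos -2.0472 − cos -1.0472) = -2.5207

(-0.5113, -2.5207, -2.0472)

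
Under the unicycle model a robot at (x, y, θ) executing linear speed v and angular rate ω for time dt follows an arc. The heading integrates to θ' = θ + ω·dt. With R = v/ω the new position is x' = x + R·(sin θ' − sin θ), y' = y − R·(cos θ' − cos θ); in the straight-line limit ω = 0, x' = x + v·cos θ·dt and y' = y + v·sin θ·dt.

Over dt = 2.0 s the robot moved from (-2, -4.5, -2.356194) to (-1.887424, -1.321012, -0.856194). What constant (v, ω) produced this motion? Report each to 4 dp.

v = -1.7500, ω = 0.7500

Δθ = -0.856194 − -2.356194 = 1.500000
ω = Δθ/dt = 1.500000/2.0 = 0.7500
R = −Δy/(cos θ' − cos θ) = -2.3333
v = R·ω = -2.3333·0.7500 = -1.7500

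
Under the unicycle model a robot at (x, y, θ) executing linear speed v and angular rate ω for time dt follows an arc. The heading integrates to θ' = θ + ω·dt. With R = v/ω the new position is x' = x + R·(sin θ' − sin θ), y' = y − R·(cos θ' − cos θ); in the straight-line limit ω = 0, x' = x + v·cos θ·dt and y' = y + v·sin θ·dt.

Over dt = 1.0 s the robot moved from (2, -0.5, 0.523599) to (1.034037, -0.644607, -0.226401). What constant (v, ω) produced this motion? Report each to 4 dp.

v = -1.0000, ω = -0.7500

Δθ = -0.226401 − 0.523599 = -0.750000
ω = Δθ/dt = -0.750000/1.0 = -0.7500
R = Δx/(sin θ' − sin θ) = 1.3333
v = R·ω = 1.3333·-0.7500 = -1.0000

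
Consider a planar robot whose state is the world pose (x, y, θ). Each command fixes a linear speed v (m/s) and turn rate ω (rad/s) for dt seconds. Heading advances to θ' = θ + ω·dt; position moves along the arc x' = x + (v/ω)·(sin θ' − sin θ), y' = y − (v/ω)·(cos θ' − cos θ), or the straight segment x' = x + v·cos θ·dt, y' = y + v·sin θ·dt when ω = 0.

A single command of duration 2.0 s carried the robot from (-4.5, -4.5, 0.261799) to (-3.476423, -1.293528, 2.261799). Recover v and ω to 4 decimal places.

v = 2.0000, ω = 1.0000

Δθ = 2.261799 − 0.261799 = 2.000000
ω = Δθ/dt = 2.000000/2.0 = 1.0000
R = −Δy/(cos θ' − cos θ) = 2.0000
v = R·ω = 2.0000·1.0000 = 2.0000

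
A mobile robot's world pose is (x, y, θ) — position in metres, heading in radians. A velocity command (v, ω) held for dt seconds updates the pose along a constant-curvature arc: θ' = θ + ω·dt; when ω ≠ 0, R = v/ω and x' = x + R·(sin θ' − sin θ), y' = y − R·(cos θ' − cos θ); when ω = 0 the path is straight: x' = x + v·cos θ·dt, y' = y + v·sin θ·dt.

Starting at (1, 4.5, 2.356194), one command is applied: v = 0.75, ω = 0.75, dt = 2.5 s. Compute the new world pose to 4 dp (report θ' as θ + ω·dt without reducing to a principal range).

(-0.5935, 4.2557, 4.2312)

θ' = 2.3562 + 0.75·2.5 = 4.2312
R = v/ω = 0.75/0.75 = 1.0000
x' = 1 + 1.0000·(sin 4.2312 − sin 2.3562) = -0.5935
y' = 4.5 − 1.0000·(cos 4.2312 − cos 2.3562) = 4.2557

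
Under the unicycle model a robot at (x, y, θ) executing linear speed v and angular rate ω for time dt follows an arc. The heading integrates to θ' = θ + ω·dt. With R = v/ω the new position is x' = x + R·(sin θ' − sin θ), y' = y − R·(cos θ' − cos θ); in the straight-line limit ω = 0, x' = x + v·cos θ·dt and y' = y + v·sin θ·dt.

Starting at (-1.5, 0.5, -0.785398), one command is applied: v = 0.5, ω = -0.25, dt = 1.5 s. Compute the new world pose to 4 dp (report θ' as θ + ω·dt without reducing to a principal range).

θ' = -0.7854 + -0.25·1.5 = -1.1604
R = v/ω = 0.5/-0.25 = -2.0000
x' = -1.5 + -2.0000·(sin -1.1604 − sin -0.7854) = -1.0803
y' = 0.5 − -2.0000·(cos -1.1604 − cos -0.7854) = -0.1163

(-1.0803, -0.1163, -1.1604)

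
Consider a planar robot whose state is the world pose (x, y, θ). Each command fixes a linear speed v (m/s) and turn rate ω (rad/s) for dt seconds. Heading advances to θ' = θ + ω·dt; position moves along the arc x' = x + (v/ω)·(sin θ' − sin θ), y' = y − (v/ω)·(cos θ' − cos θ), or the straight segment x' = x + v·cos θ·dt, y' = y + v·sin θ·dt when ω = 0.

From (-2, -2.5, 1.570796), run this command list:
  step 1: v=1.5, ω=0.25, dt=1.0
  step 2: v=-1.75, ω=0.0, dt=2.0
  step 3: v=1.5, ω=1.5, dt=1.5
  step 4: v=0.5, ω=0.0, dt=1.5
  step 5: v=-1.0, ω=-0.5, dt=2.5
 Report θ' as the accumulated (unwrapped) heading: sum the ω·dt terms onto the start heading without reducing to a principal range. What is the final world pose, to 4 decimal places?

(-1.3066, -3.9555, 2.8208)

step 1: θ'=1.8208 (R=6.0000) → pose (-2.1865, -1.0156, 1.8208)
step 2: θ'=1.8208 (straight) → pose (-1.3206, -4.4068, 1.8208)
step 3: θ'=4.0708 (R=1.0000) → pose (-3.0907, -4.0557, 4.0708)
step 4: θ'=4.0708 (straight) → pose (-3.5395, -4.6566, 4.0708)
step 5: θ'=2.8208 (R=2.0000) → pose (-1.3066, -3.9555, 2.8208)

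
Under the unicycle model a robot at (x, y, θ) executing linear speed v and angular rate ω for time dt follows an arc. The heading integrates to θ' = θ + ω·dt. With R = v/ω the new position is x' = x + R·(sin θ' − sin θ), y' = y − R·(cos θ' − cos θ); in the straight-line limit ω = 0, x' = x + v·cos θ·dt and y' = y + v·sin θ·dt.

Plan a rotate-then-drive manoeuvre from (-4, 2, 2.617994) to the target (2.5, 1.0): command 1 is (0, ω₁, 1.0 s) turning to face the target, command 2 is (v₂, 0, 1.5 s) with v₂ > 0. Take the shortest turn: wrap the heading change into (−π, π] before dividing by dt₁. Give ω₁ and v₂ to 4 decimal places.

heading to target = atan2(1−2, 2.5−-4) = -0.1526
Δθ = wrap(-0.1526 − 2.6180) = -2.7706; ω₁ = Δθ/dt₁ = -2.7706
distance = √((2.5−-4)² + (1−2)²) = 6.5765; v₂ = distance/dt₂ = 4.3843

ω₁ = -2.7706, v₂ = 4.3843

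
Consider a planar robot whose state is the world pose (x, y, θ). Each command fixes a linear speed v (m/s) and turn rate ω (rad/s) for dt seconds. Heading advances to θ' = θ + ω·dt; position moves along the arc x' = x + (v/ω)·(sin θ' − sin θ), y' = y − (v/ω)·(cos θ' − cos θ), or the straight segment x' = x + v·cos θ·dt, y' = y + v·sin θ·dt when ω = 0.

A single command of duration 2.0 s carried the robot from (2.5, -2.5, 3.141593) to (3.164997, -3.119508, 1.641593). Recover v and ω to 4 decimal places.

Δθ = 1.641593 − 3.141593 = -1.500000
ω = Δθ/dt = -1.500000/2.0 = -0.7500
R = Δx/(sin θ' − sin θ) = 0.6667
v = R·ω = 0.6667·-0.7500 = -0.5000

v = -0.5000, ω = -0.7500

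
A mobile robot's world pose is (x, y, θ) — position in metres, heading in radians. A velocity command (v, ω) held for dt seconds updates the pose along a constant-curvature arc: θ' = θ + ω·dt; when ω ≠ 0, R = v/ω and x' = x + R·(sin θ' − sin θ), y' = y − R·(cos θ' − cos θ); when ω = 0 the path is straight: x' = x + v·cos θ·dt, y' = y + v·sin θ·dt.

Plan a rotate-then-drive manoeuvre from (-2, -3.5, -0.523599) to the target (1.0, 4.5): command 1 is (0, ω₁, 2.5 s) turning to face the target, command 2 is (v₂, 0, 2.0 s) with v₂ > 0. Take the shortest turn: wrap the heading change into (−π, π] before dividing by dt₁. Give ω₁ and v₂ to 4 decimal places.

heading to target = atan2(4.5−-3.5, 1−-2) = 1.2120
Δθ = wrap(1.2120 − -0.5236) = 1.7356; ω₁ = Δθ/dt₁ = 0.6942
distance = √((1−-2)² + (4.5−-3.5)²) = 8.5440; v₂ = distance/dt₂ = 4.2720

ω₁ = 0.6942, v₂ = 4.2720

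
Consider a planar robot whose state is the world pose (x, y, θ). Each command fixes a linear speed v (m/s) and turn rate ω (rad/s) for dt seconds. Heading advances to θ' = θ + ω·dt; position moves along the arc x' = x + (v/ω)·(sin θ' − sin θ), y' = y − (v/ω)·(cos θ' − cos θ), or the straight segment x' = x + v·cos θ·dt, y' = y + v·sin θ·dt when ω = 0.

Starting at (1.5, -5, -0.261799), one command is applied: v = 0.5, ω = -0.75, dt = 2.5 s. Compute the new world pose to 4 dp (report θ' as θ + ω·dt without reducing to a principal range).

(1.8902, -6.0015, -2.1368)

θ' = -0.2618 + -0.75·2.5 = -2.1368
R = v/ω = 0.5/-0.75 = -0.6667
x' = 1.5 + -0.6667·(sin -2.1368 − sin -0.2618) = 1.8902
y' = -5 − -0.6667·(cos -2.1368 − cos -0.2618) = -6.0015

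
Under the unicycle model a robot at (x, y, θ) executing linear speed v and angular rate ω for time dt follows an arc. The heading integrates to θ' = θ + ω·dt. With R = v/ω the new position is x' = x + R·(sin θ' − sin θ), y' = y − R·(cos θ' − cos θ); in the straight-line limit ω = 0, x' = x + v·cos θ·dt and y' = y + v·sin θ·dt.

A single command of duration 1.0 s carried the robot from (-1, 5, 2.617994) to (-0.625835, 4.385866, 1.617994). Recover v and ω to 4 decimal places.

Δθ = 1.617994 − 2.617994 = -1.000000
ω = Δθ/dt = -1.000000/1.0 = -1.0000
R = −Δy/(cos θ' − cos θ) = 0.7500
v = R·ω = 0.7500·-1.0000 = -0.7500

v = -0.7500, ω = -1.0000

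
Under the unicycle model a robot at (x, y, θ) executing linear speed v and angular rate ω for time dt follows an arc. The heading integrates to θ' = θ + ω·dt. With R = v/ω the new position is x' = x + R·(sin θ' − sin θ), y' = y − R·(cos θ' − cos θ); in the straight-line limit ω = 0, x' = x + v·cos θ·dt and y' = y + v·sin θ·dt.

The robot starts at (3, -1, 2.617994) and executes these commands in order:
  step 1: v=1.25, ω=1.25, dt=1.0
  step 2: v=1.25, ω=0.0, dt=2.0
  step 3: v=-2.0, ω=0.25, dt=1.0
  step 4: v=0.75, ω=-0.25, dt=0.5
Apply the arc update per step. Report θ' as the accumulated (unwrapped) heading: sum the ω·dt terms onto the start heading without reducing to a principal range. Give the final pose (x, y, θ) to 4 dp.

step 1: θ'=3.8680 (R=1.0000) → pose (1.8358, -1.1185, 3.8680)
step 2: θ'=3.8680 (straight) → pose (-0.0331, -2.7789, 3.8680)
step 3: θ'=4.1180 (R=-8.0000) → pose (1.2813, -1.2784, 4.1180)
step 4: θ'=3.9930 (R=-3.0000) → pose (1.0525, -1.5752, 3.9930)

(1.0525, -1.5752, 3.9930)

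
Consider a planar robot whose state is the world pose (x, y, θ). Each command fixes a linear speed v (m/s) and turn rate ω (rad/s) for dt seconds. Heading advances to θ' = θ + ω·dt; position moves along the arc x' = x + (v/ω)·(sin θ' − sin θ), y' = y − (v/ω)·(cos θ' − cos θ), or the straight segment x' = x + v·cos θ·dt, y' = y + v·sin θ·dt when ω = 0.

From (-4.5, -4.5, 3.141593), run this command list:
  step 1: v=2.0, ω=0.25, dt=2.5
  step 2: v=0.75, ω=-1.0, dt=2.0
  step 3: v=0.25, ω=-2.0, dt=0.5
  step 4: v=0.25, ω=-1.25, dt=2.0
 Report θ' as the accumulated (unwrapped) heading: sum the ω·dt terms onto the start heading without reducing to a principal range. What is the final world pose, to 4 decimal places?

(-9.9833, -5.6121, -1.7334)

step 1: θ'=3.7666 (R=8.0000) → pose (-9.1808, -6.0123, 3.7666)
step 2: θ'=1.7666 (R=-0.7500) → pose (-10.3553, -5.5500, 1.7666)
step 3: θ'=0.7666 (R=-0.1250) → pose (-10.3194, -5.4356, 0.7666)
step 4: θ'=-1.7334 (R=-0.2000) → pose (-9.9833, -5.6121, -1.7334)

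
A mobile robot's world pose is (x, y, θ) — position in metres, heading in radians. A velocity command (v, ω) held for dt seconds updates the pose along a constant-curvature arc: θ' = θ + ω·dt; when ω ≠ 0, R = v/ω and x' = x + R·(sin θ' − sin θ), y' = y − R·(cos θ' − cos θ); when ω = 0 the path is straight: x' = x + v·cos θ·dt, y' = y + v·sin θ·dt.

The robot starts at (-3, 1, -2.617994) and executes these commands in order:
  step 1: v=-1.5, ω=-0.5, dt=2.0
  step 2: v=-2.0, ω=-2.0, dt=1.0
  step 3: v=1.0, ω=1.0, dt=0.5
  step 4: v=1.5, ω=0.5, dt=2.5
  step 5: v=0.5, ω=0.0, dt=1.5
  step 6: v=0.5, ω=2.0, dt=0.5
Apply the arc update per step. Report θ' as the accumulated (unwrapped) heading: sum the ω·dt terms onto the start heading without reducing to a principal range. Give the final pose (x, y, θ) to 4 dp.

step 1: θ'=-3.6180 (R=3.0000) → pose (-0.1242, 1.0679, -3.6180)
step 2: θ'=-5.6180 (R=1.0000) → pose (0.0344, -0.6076, -5.6180)
step 3: θ'=-5.1180 (R=1.0000) → pose (0.3360, -0.2153, -5.1180)
step 4: θ'=-3.8680 (R=3.0000) → pose (-0.4280, 3.2111, -3.8680)
step 5: θ'=-3.8680 (straight) → pose (-0.9887, 3.7092, -3.8680)
step 6: θ'=-2.8680 (R=0.2500) → pose (-1.2223, 3.7630, -2.8680)

(-1.2223, 3.7630, -2.8680)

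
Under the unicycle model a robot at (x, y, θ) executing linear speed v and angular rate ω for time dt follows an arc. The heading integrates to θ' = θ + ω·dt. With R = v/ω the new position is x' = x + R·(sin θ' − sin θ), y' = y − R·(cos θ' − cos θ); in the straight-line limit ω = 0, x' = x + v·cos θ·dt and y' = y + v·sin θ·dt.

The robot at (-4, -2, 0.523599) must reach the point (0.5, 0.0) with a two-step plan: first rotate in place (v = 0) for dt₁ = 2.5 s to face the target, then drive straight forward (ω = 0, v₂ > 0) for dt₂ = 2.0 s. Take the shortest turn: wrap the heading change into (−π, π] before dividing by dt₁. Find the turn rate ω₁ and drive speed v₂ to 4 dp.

ω₁ = -0.0421, v₂ = 2.4622

heading to target = atan2(0−-2, 0.5−-4) = 0.4182
Δθ = wrap(0.4182 − 0.5236) = -0.1054; ω₁ = Δθ/dt₁ = -0.0421
distance = √((0.5−-4)² + (0−-2)²) = 4.9244; v₂ = distance/dt₂ = 2.4622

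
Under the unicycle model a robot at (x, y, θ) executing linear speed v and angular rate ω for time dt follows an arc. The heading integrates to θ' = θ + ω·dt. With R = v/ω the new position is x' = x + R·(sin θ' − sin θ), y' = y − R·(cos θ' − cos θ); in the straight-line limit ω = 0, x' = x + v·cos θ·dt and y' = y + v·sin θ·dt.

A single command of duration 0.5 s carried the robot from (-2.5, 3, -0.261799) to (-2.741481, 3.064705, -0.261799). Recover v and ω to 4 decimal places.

v = -0.5000, ω = 0.0000

Δθ = -0.261799 − -0.261799 = 0.000000
ω = Δθ/dt = 0.000000/0.5 = 0.0000
ω = 0 → v = (Δx·cos θ + Δy·sin θ)/dt = -0.5000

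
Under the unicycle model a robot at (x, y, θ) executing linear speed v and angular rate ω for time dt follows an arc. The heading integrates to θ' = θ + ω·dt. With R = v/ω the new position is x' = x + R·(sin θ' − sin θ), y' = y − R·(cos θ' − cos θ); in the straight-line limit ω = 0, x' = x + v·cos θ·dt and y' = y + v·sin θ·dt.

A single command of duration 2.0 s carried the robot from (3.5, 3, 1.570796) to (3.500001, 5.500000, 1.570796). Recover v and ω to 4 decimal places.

v = 1.2500, ω = 0.0000

Δθ = 1.570796 − 1.570796 = 0.000000
ω = Δθ/dt = 0.000000/2.0 = 0.0000
ω = 0 → v = (Δx·cos θ + Δy·sin θ)/dt = 1.2500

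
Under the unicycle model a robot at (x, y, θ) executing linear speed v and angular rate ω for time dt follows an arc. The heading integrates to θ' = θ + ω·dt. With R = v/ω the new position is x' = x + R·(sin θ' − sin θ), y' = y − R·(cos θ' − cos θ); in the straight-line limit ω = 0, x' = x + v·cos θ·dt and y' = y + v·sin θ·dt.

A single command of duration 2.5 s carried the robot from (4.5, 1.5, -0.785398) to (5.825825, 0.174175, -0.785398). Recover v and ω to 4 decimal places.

v = 0.7500, ω = 0.0000

Δθ = -0.785398 − -0.785398 = 0.000000
ω = Δθ/dt = 0.000000/2.5 = 0.0000
ω = 0 → v = (Δx·cos θ + Δy·sin θ)/dt = 0.7500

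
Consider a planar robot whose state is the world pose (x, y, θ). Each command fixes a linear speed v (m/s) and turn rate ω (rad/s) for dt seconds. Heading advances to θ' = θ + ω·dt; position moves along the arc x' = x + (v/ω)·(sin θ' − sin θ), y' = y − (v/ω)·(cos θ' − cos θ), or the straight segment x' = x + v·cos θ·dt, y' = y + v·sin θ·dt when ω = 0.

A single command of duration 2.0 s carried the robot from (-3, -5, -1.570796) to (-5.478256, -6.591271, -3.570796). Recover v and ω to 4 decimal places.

v = 1.7500, ω = -1.0000

Δθ = -3.570796 − -1.570796 = -2.000000
ω = Δθ/dt = -2.000000/2.0 = -1.0000
R = Δx/(sin θ' − sin θ) = -1.7500
v = R·ω = -1.7500·-1.0000 = 1.7500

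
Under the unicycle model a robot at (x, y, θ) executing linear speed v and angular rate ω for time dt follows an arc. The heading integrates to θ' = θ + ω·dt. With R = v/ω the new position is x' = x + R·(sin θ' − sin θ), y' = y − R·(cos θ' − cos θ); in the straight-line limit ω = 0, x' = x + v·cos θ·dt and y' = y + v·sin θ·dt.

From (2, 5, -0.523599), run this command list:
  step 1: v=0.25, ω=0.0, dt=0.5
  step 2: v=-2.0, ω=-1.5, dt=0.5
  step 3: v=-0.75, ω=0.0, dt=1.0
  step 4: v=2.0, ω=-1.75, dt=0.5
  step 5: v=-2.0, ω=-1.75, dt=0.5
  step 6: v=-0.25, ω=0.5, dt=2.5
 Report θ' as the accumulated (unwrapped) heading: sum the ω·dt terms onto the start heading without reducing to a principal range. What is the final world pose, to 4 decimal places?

(2.3987, 6.3665, -1.7736)

step 1: θ'=-0.5236 (straight) → pose (2.1083, 4.9375, -0.5236)
step 2: θ'=-1.2736 (R=1.3333) → pose (1.5000, 5.7017, -1.2736)
step 3: θ'=-1.2736 (straight) → pose (1.2804, 6.4189, -1.2736)
step 4: θ'=-2.1486 (R=-1.1429) → pose (1.1450, 5.4600, -2.1486)
step 5: θ'=-3.0236 (R=1.1429) → pose (1.9678, 5.9707, -3.0236)
step 6: θ'=-1.7736 (R=-0.5000) → pose (2.3987, 6.3665, -1.7736)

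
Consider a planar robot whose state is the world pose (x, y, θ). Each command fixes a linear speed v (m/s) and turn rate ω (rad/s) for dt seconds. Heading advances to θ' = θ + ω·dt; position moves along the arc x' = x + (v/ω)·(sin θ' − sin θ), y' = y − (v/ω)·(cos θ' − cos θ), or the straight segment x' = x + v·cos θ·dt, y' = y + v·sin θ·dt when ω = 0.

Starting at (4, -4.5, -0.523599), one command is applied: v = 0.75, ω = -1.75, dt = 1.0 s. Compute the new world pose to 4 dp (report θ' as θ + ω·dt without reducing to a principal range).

(4.1127, -5.1482, -2.2736)

θ' = -0.5236 + -1.75·1.0 = -2.2736
R = v/ω = 0.75/-1.75 = -0.4286
x' = 4 + -0.4286·(sin -2.2736 − sin -0.5236) = 4.1127
y' = -4.5 − -0.4286·(cos -2.2736 − cos -0.5236) = -5.1482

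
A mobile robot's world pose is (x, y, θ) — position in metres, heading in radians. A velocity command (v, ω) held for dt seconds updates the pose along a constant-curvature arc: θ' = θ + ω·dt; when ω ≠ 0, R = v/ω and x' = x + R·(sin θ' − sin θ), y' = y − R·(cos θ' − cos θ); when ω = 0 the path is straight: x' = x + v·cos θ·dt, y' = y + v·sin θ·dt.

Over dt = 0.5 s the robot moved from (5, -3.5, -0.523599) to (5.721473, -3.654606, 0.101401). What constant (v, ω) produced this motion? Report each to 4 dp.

Δθ = 0.101401 − -0.523599 = 0.625000
ω = Δθ/dt = 0.625000/0.5 = 1.2500
R = Δx/(sin θ' − sin θ) = 1.2000
v = R·ω = 1.2000·1.2500 = 1.5000

v = 1.5000, ω = 1.2500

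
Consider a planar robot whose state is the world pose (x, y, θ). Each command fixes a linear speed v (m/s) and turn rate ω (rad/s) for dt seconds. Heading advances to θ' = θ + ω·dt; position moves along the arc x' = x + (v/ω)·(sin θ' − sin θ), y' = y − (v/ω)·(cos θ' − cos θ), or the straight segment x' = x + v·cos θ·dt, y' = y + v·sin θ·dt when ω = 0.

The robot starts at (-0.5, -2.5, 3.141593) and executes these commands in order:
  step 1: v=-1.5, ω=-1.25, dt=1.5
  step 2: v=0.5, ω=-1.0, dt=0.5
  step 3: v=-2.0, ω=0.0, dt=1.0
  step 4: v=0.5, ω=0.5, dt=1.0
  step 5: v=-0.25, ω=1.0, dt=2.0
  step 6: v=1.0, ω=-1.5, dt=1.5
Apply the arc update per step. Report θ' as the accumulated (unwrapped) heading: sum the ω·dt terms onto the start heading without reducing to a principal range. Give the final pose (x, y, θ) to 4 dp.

step 1: θ'=1.2666 (R=1.2000) → pose (0.6449, -4.0594, 1.2666)
step 2: θ'=0.7666 (R=-0.5000) → pose (0.7751, -3.8491, 0.7666)
step 3: θ'=0.7666 (straight) → pose (-0.6655, -5.2364, 0.7666)
step 4: θ'=1.2666 (R=1.0000) → pose (-0.4051, -4.8157, 1.2666)
step 5: θ'=3.2666 (R=-0.2500) → pose (-0.1354, -5.1386, 3.2666)
step 6: θ'=1.0166 (R=-0.6667) → pose (-0.7854, -4.1263, 1.0166)

(-0.7854, -4.1263, 1.0166)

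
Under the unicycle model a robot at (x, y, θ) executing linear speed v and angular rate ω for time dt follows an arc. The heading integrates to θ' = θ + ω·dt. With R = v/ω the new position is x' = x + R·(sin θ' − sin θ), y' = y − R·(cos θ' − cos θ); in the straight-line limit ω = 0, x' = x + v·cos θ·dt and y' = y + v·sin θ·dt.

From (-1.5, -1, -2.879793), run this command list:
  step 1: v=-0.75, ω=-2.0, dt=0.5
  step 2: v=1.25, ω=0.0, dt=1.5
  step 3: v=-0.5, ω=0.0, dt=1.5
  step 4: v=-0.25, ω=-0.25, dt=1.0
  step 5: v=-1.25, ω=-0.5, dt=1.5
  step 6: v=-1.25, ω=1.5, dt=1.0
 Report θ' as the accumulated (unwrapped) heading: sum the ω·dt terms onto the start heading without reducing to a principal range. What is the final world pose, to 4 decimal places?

(-0.8181, -3.2579, -3.3798)

step 1: θ'=-3.8798 (R=0.3750) → pose (-1.1506, -1.0848, -3.8798)
step 2: θ'=-3.8798 (straight) → pose (-2.5375, 0.1770, -3.8798)
step 3: θ'=-3.8798 (straight) → pose (-1.9827, -0.3278, -3.8798)
step 4: θ'=-4.1298 (R=1.0000) → pose (-1.8206, -0.5173, -4.1298)
step 5: θ'=-4.8798 (R=2.5000) → pose (-1.4432, -2.3093, -4.8798)
step 6: θ'=-3.3798 (R=-0.8333) → pose (-0.8181, -3.2579, -3.3798)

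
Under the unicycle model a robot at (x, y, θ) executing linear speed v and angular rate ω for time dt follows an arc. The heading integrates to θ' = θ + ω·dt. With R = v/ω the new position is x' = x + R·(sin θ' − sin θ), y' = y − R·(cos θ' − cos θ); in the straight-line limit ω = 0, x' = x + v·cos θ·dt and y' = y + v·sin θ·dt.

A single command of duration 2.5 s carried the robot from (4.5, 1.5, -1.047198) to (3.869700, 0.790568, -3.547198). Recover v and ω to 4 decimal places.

Δθ = -3.547198 − -1.047198 = -2.500000
ω = Δθ/dt = -2.500000/2.5 = -1.0000
R = −Δy/(cos θ' − cos θ) = -0.5000
v = R·ω = -0.5000·-1.0000 = 0.5000

v = 0.5000, ω = -1.0000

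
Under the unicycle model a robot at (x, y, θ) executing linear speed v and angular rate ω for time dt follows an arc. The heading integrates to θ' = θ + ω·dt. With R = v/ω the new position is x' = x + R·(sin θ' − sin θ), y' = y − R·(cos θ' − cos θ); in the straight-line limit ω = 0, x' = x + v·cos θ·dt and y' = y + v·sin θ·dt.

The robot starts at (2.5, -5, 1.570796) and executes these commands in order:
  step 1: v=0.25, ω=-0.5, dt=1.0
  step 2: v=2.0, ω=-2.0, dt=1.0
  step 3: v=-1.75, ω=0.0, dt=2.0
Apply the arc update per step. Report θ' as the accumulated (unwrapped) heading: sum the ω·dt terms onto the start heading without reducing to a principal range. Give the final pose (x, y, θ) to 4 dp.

(2.1453, -1.8372, -0.9292)

step 1: θ'=1.0708 (R=-0.5000) → pose (2.5612, -4.7603, 1.0708)
step 2: θ'=-0.9292 (R=-1.0000) → pose (4.2399, -4.6412, -0.9292)
step 3: θ'=-0.9292 (straight) → pose (2.1453, -1.8372, -0.9292)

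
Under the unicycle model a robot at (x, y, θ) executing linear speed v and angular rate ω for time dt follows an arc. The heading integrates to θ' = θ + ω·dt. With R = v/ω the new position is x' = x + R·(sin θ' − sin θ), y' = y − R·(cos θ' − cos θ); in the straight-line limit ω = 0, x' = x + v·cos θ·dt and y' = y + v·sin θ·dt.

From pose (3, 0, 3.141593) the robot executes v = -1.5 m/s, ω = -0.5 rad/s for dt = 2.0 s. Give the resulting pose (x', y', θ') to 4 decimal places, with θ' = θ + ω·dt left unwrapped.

(5.5244, -1.3791, 2.1416)

θ' = 3.1416 + -0.5·2.0 = 2.1416
R = v/ω = -1.5/-0.5 = 3.0000
x' = 3 + 3.0000·(sin 2.1416 − sin 3.1416) = 5.5244
y' = 0 − 3.0000·(cos 2.1416 − cos 3.1416) = -1.3791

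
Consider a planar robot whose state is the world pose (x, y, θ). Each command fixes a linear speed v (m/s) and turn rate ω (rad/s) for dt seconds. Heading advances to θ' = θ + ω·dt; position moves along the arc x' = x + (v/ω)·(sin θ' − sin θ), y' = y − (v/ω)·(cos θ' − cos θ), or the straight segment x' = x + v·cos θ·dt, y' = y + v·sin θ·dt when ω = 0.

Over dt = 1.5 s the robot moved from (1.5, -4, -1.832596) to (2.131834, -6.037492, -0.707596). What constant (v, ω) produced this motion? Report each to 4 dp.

Δθ = -0.707596 − -1.832596 = 1.125000
ω = Δθ/dt = 1.125000/1.5 = 0.7500
R = −Δy/(cos θ' − cos θ) = 2.0000
v = R·ω = 2.0000·0.7500 = 1.5000

v = 1.5000, ω = 0.7500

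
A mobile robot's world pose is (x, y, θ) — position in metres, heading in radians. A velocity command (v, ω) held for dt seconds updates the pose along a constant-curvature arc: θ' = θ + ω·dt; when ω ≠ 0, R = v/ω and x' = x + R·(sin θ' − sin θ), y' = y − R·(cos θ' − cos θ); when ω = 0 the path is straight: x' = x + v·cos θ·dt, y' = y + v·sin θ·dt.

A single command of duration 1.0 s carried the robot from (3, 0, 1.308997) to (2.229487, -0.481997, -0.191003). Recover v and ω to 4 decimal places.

v = -1.0000, ω = -1.5000

Δθ = -0.191003 − 1.308997 = -1.500000
ω = Δθ/dt = -1.500000/1.0 = -1.5000
R = Δx/(sin θ' − sin θ) = 0.6667
v = R·ω = 0.6667·-1.5000 = -1.0000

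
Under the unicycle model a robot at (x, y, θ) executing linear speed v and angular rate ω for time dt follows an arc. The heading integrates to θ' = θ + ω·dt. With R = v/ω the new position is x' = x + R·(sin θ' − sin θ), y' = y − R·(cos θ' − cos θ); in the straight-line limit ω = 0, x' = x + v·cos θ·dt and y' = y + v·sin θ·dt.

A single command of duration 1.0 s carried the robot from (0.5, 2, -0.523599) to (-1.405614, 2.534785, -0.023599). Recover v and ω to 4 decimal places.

v = -2.0000, ω = 0.5000

Δθ = -0.023599 − -0.523599 = 0.500000
ω = Δθ/dt = 0.500000/1.0 = 0.5000
R = Δx/(sin θ' − sin θ) = -4.0000
v = R·ω = -4.0000·0.5000 = -2.0000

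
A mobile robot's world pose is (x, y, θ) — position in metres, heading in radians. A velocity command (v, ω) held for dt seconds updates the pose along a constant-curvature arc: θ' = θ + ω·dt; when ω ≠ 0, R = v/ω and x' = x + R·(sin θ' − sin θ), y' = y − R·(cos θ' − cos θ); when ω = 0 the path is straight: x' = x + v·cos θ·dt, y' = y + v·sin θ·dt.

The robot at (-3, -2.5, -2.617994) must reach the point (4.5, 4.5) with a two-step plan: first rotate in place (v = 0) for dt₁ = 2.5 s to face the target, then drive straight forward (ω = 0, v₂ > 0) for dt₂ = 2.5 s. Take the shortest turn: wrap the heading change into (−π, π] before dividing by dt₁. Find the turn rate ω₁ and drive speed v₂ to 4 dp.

heading to target = atan2(4.5−-2.5, 4.5−-3) = 0.7509
Δθ = wrap(0.7509 − -2.6180) = -2.9143; ω₁ = Δθ/dt₁ = -1.1657
distance = √((4.5−-3)² + (4.5−-2.5)²) = 10.2591; v₂ = distance/dt₂ = 4.1037

ω₁ = -1.1657, v₂ = 4.1037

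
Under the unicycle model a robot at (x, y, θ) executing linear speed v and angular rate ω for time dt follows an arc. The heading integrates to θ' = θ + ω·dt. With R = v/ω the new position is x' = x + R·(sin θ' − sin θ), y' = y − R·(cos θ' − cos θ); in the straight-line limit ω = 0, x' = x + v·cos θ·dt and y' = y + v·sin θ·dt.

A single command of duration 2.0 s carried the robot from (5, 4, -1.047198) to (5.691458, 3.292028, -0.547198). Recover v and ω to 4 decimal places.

v = 0.5000, ω = 0.2500

Δθ = -0.547198 − -1.047198 = 0.500000
ω = Δθ/dt = 0.500000/2.0 = 0.2500
R = −Δy/(cos θ' − cos θ) = 2.0000
v = R·ω = 2.0000·0.2500 = 0.5000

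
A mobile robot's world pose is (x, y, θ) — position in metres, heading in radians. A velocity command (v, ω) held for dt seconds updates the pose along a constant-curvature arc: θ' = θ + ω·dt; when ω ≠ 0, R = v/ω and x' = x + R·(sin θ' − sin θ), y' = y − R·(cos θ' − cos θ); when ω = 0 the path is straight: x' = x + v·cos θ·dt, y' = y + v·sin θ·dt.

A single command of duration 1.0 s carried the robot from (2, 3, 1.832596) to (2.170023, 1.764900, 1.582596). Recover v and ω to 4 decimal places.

v = -1.2500, ω = -0.2500

Δθ = 1.582596 − 1.832596 = -0.250000
ω = Δθ/dt = -0.250000/1.0 = -0.2500
R = −Δy/(cos θ' − cos θ) = 5.0000
v = R·ω = 5.0000·-0.2500 = -1.2500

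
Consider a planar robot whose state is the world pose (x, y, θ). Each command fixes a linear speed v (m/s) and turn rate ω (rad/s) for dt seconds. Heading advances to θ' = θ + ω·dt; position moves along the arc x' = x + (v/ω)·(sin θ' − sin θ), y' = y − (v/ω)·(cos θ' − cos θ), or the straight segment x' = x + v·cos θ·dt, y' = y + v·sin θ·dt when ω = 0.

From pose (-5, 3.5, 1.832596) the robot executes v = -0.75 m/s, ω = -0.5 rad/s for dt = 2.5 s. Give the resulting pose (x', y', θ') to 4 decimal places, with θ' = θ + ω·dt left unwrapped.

θ' = 1.8326 + -0.5·2.5 = 0.5826
R = v/ω = -0.75/-0.5 = 1.5000
x' = -5 + 1.5000·(sin 0.5826 − sin 1.8326) = -5.6236
y' = 3.5 − 1.5000·(cos 0.5826 − cos 1.8326) = 1.8592

(-5.6236, 1.8592, 0.5826)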